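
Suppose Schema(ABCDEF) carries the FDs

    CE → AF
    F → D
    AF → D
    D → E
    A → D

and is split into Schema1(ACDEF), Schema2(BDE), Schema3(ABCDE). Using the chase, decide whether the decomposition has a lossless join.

Yes

Chase test. Columns are ABCDEF; row i has aⱼ where attribute j ∈ Schemai, else bᵢⱼ.
Initial tableau (one row per fragment):
  row 1: a1 b12 a3 a4 a5 a6
  row 2: b21 a2 b23 a4 a5 b26
  row 3: a1 a2 a3 a4 a5 b36
Rows 1 and 3 agree on CE; apply CE→AF and equate their AF entries.
Row 3 is now all distinguished symbols — the join is lossless.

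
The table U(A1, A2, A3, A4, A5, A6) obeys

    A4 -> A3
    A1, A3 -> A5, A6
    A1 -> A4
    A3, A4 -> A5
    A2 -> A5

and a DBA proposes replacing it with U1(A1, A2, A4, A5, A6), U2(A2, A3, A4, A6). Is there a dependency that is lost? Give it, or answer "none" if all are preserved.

none

A4 → A3 lies within U2.
A1, A3 → A5, A6: restricted closure across fragments reaches A5, A6.
A1 → A4 lies within U1.
A3, A4 → A5: restricted closure across fragments reaches A5.
A2 → A5 lies within U1.
Every dependency is enforceable on the fragments, so the decomposition is dependency-preserving.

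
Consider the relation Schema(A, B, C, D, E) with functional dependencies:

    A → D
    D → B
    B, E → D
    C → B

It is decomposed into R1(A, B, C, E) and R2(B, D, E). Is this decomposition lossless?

Yes

Common attributes: R1 ∩ R2 = {B, E}.
Closure of {B, E}: B, E → D applies, adding D. So (B, E)⁺ = {B, D, E}.
This closure contains every attribute of R2, so R1 ∩ R2 → R2. The join is lossless.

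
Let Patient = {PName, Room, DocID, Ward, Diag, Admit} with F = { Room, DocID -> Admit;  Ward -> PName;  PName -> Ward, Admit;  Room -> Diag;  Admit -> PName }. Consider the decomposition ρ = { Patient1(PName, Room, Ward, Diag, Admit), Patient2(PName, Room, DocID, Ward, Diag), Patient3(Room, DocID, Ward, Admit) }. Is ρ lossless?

Chase test. Columns are PName, Room, DocID, Ward, Diag, Admit; row i has aⱼ where attribute j ∈ Patienti, else bᵢⱼ.
Initial tableau (one row per fragment):
  row 1: a1 a2 b13 a4 a5 a6
  row 2: a1 a2 a3 a4 a5 b26
  row 3: b31 a2 a3 a4 b35 a6
Rows 2 and 3 agree on Room, DocID; apply Room, DocID→Admit and equate their Admit entries.
Rows 1 and 3 agree on Ward; apply Ward→PName and equate their PName entries.
Rows 1 and 3 agree on Room; apply Room→Diag and equate their Diag entries.
Row 2 is now all distinguished symbols — the join is lossless.

Yes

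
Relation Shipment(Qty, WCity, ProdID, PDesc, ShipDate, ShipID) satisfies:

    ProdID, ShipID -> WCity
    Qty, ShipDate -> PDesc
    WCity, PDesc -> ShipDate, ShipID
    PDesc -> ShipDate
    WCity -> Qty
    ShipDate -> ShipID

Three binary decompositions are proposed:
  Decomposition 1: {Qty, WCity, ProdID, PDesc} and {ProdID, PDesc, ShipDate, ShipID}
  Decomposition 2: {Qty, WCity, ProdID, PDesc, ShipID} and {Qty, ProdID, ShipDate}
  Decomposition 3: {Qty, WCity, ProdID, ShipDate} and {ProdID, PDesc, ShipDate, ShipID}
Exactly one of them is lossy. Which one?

Decomposition 2

Decomposition 1: common = {ProdID, PDesc}, closure = {Qty, WCity, ProdID, PDesc, ShipDate, ShipID} → lossless.
Decomposition 2: common = {Qty, ProdID}, closure = {Qty, ProdID} → lossy.
Decomposition 3: common = {ProdID, ShipDate}, closure = {Qty, WCity, ProdID, PDesc, ShipDate, ShipID} → lossless.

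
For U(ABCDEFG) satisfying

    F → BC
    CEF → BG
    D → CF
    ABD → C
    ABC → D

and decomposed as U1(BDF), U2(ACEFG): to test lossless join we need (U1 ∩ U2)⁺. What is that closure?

BCF

U1 ∩ U2 = {F}.
F → BC applies, adding BC
Closure: {BCF}.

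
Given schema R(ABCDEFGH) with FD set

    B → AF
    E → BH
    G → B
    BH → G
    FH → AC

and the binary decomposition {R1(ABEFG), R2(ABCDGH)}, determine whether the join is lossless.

Common attributes: R1 ∩ R2 = {ABG}.
Closure of {ABG}: B → AF applies, adding F. So (ABG)⁺ = {ABFG}.
The closure contains neither all of R1 = {ABEFG} nor all of R2 = {ABCDGH}, so the common attributes are not a superkey of either fragment. The join is lossy.

No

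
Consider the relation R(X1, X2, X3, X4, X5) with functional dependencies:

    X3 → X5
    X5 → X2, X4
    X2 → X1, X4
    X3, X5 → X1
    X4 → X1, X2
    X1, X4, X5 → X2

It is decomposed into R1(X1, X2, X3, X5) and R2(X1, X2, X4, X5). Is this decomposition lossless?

Common attributes: R1 ∩ R2 = {X1, X2, X5}.
Closure of {X1, X2, X5}: X5 → X2, X4 applies, adding X4. So (X1, X2, X5)⁺ = {X1, X2, X4, X5}.
This closure contains every attribute of R2, so R1 ∩ R2 → R2. The join is lossless.

Yes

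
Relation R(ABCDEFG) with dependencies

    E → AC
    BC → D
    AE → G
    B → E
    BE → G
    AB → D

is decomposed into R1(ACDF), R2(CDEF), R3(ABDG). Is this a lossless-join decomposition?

Chase test. Columns are ABCDEFG; row i has aⱼ where attribute j ∈ Ri, else bᵢⱼ.
Initial tableau (one row per fragment):
  row 1: a1 b12 a3 a4 b15 a6 b17
  row 2: b21 b22 a3 a4 a5 a6 b27
  row 3: a1 a2 b33 a4 b35 b36 a7
No row becomes fully distinguished — the join is lossy.

No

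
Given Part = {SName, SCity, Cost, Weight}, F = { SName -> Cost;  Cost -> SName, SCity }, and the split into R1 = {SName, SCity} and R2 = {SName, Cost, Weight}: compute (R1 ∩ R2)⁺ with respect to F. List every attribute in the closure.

R1 ∩ R2 = {SName}.
SName → Cost applies, adding Cost
Cost → SName, SCity applies, adding SCity
Closure: {SName, SCity, Cost}.

SName, SCity, Cost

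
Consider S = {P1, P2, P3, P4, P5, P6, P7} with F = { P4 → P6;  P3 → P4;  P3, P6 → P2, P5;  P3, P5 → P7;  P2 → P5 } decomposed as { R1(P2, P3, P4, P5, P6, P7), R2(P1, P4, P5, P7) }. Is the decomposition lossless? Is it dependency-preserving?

Lossless test: (P4, P5, P7)⁺ = {P4, P5, P6, P7}, which is a superkey of neither fragment — lossy.
Dependency preservation: every FD's attributes lie within a single fragment, so each can be enforced locally — preserved.

lossy but dependency-preserving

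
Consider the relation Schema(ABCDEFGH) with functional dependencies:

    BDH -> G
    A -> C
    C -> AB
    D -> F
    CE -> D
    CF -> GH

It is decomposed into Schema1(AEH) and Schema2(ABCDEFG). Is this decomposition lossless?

Yes

Common attributes: Schema1 ∩ Schema2 = {AE}.
Closure of {AE}: A → C applies, adding C; C → AB applies, adding B; CE → D applies, adding D; D → F applies, adding F; CF → GH applies, adding GH. So (AE)⁺ = {ABCDEFGH}.
This closure contains every attribute of Schema1, so Schema1 ∩ Schema2 → Schema1. The join is lossless.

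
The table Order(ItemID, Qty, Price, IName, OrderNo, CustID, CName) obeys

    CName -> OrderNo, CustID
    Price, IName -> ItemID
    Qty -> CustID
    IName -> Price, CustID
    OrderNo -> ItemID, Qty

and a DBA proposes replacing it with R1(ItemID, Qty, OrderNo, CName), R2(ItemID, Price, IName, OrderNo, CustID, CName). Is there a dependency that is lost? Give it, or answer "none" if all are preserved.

Check Qty → CustID: no single fragment contains all of {Qty, CustID}, and the restricted closure of {Qty} across the fragments never reaches {CustID}.
CName → OrderNo, CustID is preserved.
Price, IName → ItemID is preserved.
IName → Price, CustID is preserved.
OrderNo → ItemID, Qty is preserved.

Qty -> CustID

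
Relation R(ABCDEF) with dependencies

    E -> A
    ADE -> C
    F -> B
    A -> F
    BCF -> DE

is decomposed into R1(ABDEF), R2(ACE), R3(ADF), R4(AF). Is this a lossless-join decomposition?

Chase test. Columns are ABCDEF; row i has aⱼ where attribute j ∈ Ri, else bᵢⱼ.
Initial tableau (one row per fragment):
  row 1: a1 a2 b13 a4 a5 a6
  row 2: a1 b22 a3 b24 a5 b26
  row 3: a1 b32 b33 a4 b35 a6
  row 4: a1 b42 b43 b44 b45 a6
Rows 1 and 3 agree on F; apply F→B and equate their B entries.
Rows 1 and 4 agree on F; apply F→B and equate their B entries.
Rows 1 and 2 agree on A; apply A→F and equate their F entries.
Rows 1 and 2 agree on F; apply F→B and equate their B entries.
No row becomes fully distinguished — the join is lossy.

No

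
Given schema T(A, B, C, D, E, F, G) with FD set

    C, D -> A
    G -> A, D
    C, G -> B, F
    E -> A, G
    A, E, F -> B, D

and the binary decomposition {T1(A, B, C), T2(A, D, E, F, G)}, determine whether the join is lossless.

No

Common attributes: T1 ∩ T2 = {A}.
No dependency enlarges {A}, so (A)⁺ = {A}.
The closure contains neither all of T1 = {A, B, C} nor all of T2 = {A, D, E, F, G}, so the common attributes are not a superkey of either fragment. The join is lossy.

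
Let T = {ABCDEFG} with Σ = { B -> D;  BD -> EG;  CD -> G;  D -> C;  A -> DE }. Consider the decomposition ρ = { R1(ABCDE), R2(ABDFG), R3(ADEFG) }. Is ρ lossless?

Chase test. Columns are ABCDEFG; row i has aⱼ where attribute j ∈ Ri, else bᵢⱼ.
Initial tableau (one row per fragment):
  row 1: a1 a2 a3 a4 a5 b16 b17
  row 2: a1 a2 b23 a4 b25 a6 a7
  row 3: a1 b32 b33 a4 a5 a6 a7
Rows 1 and 2 agree on BD; apply BD→EG and equate their EG entries.
Rows 1 and 2 agree on D; apply D→C and equate their C entries.
Rows 1 and 3 agree on D; apply D→C and equate their C entries.
Row 2 is now all distinguished symbols — the join is lossless.

Yes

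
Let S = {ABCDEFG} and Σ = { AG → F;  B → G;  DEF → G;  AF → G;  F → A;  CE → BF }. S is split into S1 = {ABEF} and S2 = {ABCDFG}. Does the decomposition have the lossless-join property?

No

Common attributes: S1 ∩ S2 = {ABF}.
Closure of {ABF}: B → G applies, adding G. So (ABF)⁺ = {ABFG}.
The closure contains neither all of S1 = {ABEF} nor all of S2 = {ABCDFG}, so the common attributes are not a superkey of either fragment. The join is lossy.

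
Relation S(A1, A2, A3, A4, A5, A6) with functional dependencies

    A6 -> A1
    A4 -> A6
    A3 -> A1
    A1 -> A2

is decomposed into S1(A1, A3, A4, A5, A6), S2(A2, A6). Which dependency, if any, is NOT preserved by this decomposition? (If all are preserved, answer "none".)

A1 -> A2

Check A1 → A2: no single fragment contains all of {A1, A2}, and the restricted closure of {A1} across the fragments never reaches {A2}.
A6 → A1 is preserved.
A4 → A6 is preserved.
A3 → A1 is preserved.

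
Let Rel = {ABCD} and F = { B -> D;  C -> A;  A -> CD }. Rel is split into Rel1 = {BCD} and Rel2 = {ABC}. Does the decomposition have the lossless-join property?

Yes

Common attributes: Rel1 ∩ Rel2 = {BC}.
Closure of {BC}: B → D applies, adding D; C → A applies, adding A. So (BC)⁺ = {ABCD}.
This closure contains every attribute of Rel1, so Rel1 ∩ Rel2 → Rel1. The join is lossless.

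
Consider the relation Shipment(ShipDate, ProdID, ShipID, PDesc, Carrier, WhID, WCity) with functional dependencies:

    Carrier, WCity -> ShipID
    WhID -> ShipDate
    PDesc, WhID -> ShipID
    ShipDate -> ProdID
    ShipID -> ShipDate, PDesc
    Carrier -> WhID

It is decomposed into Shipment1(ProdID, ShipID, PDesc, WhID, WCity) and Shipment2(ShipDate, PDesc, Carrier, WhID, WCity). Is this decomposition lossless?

Common attributes: Shipment1 ∩ Shipment2 = {PDesc, WhID, WCity}.
Closure of {PDesc, WhID, WCity}: WhID → ShipDate applies, adding ShipDate; PDesc, WhID → ShipID applies, adding ShipID; ShipDate → ProdID applies, adding ProdID. So (PDesc, WhID, WCity)⁺ = {ShipDate, ProdID, ShipID, PDesc, WhID, WCity}.
This closure contains every attribute of Shipment1, so Shipment1 ∩ Shipment2 → Shipment1. The join is lossless.

Yes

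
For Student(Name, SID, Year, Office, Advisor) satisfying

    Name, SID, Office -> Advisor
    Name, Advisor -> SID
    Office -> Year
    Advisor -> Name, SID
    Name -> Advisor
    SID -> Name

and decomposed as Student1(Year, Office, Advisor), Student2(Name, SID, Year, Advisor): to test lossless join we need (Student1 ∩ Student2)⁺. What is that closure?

Student1 ∩ Student2 = {Year, Advisor}.
Advisor → Name, SID applies, adding Name, SID
Closure: {Name, SID, Year, Advisor}.

Name, SID, Year, Advisor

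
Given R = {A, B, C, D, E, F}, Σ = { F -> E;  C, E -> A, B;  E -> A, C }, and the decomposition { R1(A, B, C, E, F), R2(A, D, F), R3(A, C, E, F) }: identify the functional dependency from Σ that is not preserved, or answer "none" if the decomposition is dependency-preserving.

F → E lies within R1.
C, E → A, B lies within R1.
E → A, C lies within R1.
Every dependency is enforceable on the fragments, so the decomposition is dependency-preserving.

none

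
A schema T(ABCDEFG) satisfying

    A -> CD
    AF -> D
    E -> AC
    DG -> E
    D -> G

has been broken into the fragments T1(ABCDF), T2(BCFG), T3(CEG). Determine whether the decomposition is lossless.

No

Chase test. Columns are ABCDEFG; row i has aⱼ where attribute j ∈ Ti, else bᵢⱼ.
Initial tableau (one row per fragment):
  row 1: a1 a2 a3 a4 b15 a6 b17
  row 2: b21 a2 a3 b24 b25 a6 a7
  row 3: b31 b32 a3 b34 a5 b36 a7
No row becomes fully distinguished — the join is lossy.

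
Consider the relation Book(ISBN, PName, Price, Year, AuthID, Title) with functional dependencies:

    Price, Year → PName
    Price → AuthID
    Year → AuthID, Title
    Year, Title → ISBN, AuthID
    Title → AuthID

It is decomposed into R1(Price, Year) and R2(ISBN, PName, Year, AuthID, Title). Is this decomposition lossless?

Common attributes: R1 ∩ R2 = {Year}.
Closure of {Year}: Year → AuthID, Title applies, adding AuthID, Title; Year, Title → ISBN, AuthID applies, adding ISBN. So (Year)⁺ = {ISBN, Year, AuthID, Title}.
The closure contains neither all of R1 = {Price, Year} nor all of R2 = {ISBN, PName, Year, AuthID, Title}, so the common attributes are not a superkey of either fragment. The join is lossy.

No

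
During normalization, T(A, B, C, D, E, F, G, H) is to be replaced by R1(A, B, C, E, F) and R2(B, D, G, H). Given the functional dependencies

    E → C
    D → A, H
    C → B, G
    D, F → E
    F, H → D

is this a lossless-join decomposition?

Common attributes: R1 ∩ R2 = {B}.
No dependency enlarges {B}, so (B)⁺ = {B}.
The closure contains neither all of R1 = {A, B, C, E, F} nor all of R2 = {B, D, G, H}, so the common attributes are not a superkey of either fragment. The join is lossy.

No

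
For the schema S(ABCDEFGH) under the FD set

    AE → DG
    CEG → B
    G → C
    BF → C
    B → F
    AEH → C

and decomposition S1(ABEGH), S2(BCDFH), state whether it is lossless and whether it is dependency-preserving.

lossy and not dependency-preserving

Lossless test: (BH)⁺ = {BCFH}, which is a superkey of neither fragment — lossy.
Dependency preservation: the restricted closure of {AE} across the fragments never reaches {DG}, so AE → DG cannot be enforced without a join — not preserved.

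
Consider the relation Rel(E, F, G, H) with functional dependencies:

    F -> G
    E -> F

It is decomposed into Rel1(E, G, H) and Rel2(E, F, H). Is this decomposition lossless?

Common attributes: Rel1 ∩ Rel2 = {E, H}.
Closure of {E, H}: E → F applies, adding F; F → G applies, adding G. So (E, H)⁺ = {E, F, G, H}.
This closure contains every attribute of Rel1, so Rel1 ∩ Rel2 → Rel1. The join is lossless.

Yes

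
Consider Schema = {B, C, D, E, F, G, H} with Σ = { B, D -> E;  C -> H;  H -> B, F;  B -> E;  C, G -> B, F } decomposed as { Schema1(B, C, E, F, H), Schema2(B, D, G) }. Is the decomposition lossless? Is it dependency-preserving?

Lossless test: (B)⁺ = {B, E}, which is a superkey of neither fragment — lossy.
Dependency preservation: B, D → E; C, G → B, F are not contained in any single fragment, but the restricted closure of each left-hand side across the fragments still reaches the right-hand side; the remaining FDs each lie inside some fragment. All dependencies are preserved.

lossy but dependency-preserving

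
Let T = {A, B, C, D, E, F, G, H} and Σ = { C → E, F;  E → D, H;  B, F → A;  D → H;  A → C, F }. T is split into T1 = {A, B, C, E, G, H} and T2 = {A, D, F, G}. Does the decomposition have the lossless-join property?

Common attributes: T1 ∩ T2 = {A, G}.
Closure of {A, G}: A → C, F applies, adding C, F; C → E, F applies, adding E; E → D, H applies, adding D, H. So (A, G)⁺ = {A, C, D, E, F, G, H}.
This closure contains every attribute of T2, so T1 ∩ T2 → T2. The join is lossless.

Yes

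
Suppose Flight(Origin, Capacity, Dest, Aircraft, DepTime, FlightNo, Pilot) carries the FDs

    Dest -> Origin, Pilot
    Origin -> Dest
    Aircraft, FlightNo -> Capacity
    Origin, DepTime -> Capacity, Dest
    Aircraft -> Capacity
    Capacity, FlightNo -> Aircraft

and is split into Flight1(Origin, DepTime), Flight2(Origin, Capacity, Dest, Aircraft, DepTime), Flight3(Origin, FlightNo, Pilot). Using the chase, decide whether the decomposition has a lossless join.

No

Chase test. Columns are Origin, Capacity, Dest, Aircraft, DepTime, FlightNo, Pilot; row i has aⱼ where attribute j ∈ Flighti, else bᵢⱼ.
Initial tableau (one row per fragment):
  row 1: a1 b12 b13 b14 a5 b16 b17
  row 2: a1 a2 a3 a4 a5 b26 b27
  row 3: a1 b32 b33 b34 b35 a6 a7
Rows 1 and 2 agree on Origin; apply Origin→Dest and equate their Dest entries.
Rows 1 and 3 agree on Origin; apply Origin→Dest and equate their Dest entries.
Rows 1 and 2 agree on Origin, DepTime; apply Origin, DepTime→Capacity, Dest and equate their Capacity, Dest entries.
Rows 1 and 2 agree on Dest; apply Dest→Origin, Pilot and equate their Origin, Pilot entries.
Rows 1 and 3 agree on Dest; apply Dest→Origin, Pilot and equate their Origin, Pilot entries.
No row becomes fully distinguished — the join is lossy.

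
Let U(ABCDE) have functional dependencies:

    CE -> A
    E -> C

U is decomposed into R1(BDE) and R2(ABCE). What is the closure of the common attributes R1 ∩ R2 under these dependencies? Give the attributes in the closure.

R1 ∩ R2 = {BE}.
E → C applies, adding C
CE → A applies, adding A
Closure: {ABCE}.

ABCE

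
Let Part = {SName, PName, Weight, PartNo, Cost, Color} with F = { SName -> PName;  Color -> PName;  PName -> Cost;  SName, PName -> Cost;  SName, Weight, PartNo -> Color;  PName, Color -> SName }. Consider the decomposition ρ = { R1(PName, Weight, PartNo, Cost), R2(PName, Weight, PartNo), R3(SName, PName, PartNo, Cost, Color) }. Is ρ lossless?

Chase test. Columns are SName, PName, Weight, PartNo, Cost, Color; row i has aⱼ where attribute j ∈ Ri, else bᵢⱼ.
Initial tableau (one row per fragment):
  row 1: b11 a2 a3 a4 a5 b16
  row 2: b21 a2 a3 a4 b25 b26
  row 3: a1 a2 b33 a4 a5 a6
Rows 1 and 2 agree on PName; apply PName→Cost and equate their Cost entries.
No row becomes fully distinguished — the join is lossy.

No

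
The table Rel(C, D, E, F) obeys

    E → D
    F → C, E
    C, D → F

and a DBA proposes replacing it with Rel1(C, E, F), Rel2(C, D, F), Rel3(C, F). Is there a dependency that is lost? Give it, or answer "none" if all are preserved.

E → D

Check E → D: no single fragment contains all of {D, E}, and the restricted closure of {E} across the fragments never reaches {D}.
F → C, E is preserved.
C, D → F is preserved.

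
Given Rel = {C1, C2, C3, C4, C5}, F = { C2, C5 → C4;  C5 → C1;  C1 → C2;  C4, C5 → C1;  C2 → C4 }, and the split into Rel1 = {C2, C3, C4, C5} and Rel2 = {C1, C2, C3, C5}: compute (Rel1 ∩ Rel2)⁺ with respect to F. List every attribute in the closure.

C1, C2, C3, C4, C5

Rel1 ∩ Rel2 = {C2, C3, C5}.
C2, C5 → C4 applies, adding C4
C5 → C1 applies, adding C1
Closure: {C1, C2, C3, C4, C5}.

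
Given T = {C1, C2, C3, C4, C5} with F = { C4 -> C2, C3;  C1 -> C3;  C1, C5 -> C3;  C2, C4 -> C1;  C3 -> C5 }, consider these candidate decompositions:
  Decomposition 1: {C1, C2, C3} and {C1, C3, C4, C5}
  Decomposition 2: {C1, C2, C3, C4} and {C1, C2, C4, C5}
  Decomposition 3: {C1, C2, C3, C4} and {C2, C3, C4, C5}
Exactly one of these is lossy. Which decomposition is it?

Decomposition 1

Decomposition 1: common = {C1, C3}, closure = {C1, C3, C5} → lossy.
Decomposition 2: common = {C1, C2, C4}, closure = {C1, C2, C3, C4, C5} → lossless.
Decomposition 3: common = {C2, C3, C4}, closure = {C1, C2, C3, C4, C5} → lossless.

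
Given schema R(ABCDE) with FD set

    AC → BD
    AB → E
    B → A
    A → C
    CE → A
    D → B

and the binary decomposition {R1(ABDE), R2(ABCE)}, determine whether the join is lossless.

Common attributes: R1 ∩ R2 = {ABE}.
Closure of {ABE}: A → C applies, adding C; AC → BD applies, adding D. So (ABE)⁺ = {ABCDE}.
This closure contains every attribute of R1, so R1 ∩ R2 → R1. The join is lossless.

Yes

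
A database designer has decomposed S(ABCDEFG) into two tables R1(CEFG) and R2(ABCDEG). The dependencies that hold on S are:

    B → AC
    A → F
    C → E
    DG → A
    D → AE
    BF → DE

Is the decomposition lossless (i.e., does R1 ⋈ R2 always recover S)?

No

Common attributes: R1 ∩ R2 = {CEG}.
No dependency enlarges {CEG}, so (CEG)⁺ = {CEG}.
The closure contains neither all of R1 = {CEFG} nor all of R2 = {ABCDEG}, so the common attributes are not a superkey of either fragment. The join is lossy.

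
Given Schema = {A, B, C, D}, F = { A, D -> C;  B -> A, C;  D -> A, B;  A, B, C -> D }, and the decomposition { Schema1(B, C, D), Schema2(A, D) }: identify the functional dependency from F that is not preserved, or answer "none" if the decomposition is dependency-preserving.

none

A, D → C: restricted closure across fragments reaches C.
B → A, C: restricted closure across fragments reaches A, C.
D → A, B: restricted closure across fragments reaches A, B.
A, B, C → D: restricted closure across fragments reaches D.
Every dependency is enforceable on the fragments, so the decomposition is dependency-preserving.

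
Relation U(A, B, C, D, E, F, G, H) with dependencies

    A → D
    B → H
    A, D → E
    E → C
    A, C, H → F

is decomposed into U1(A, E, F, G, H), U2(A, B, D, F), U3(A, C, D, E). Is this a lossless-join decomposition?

Chase test. Columns are A, B, C, D, E, F, G, H; row i has aⱼ where attribute j ∈ Ui, else bᵢⱼ.
Initial tableau (one row per fragment):
  row 1: a1 b12 b13 b14 a5 a6 a7 a8
  row 2: a1 a2 b23 a4 b25 a6 b27 b28
  row 3: a1 b32 a3 a4 a5 b36 b37 b38
Rows 1 and 2 agree on A; apply A→D and equate their D entries.
Rows 1 and 2 agree on A, D; apply A, D→E and equate their E entries.
Rows 1 and 2 agree on E; apply E→C and equate their C entries.
Rows 1 and 3 agree on E; apply E→C and equate their C entries.
No row becomes fully distinguished — the join is lossy.

No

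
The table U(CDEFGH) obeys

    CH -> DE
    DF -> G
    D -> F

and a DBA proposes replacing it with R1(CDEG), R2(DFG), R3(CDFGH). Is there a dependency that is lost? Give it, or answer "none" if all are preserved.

CH -> DE

Check CH → DE: no single fragment contains all of {CDEH}, and the restricted closure of {CH} across the fragments never reaches {DE}.
DF → G is preserved.
D → F is preserved.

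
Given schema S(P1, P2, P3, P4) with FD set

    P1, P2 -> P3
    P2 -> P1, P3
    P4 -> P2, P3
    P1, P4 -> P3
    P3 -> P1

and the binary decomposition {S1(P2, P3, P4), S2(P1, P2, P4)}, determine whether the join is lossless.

Common attributes: S1 ∩ S2 = {P2, P4}.
Closure of {P2, P4}: P2 → P1, P3 applies, adding P1, P3. So (P2, P4)⁺ = {P1, P2, P3, P4}.
This closure contains every attribute of S1, so S1 ∩ S2 → S1. The join is lossless.

Yes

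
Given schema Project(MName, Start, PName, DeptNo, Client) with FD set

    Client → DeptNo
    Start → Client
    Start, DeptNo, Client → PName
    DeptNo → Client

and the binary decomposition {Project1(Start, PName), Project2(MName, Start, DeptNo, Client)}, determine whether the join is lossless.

Yes

Common attributes: Project1 ∩ Project2 = {Start}.
Closure of {Start}: Start → Client applies, adding Client; Client → DeptNo applies, adding DeptNo; Start, DeptNo, Client → PName applies, adding PName. So (Start)⁺ = {Start, PName, DeptNo, Client}.
This closure contains every attribute of Project1, so Project1 ∩ Project2 → Project1. The join is lossless.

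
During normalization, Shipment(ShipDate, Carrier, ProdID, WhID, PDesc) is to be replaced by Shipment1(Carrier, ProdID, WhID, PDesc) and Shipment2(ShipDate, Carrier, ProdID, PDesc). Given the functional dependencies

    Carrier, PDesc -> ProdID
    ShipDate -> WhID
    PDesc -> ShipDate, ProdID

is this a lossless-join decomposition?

Yes

Common attributes: Shipment1 ∩ Shipment2 = {Carrier, ProdID, PDesc}.
Closure of {Carrier, ProdID, PDesc}: PDesc → ShipDate, ProdID applies, adding ShipDate; ShipDate → WhID applies, adding WhID. So (Carrier, ProdID, PDesc)⁺ = {ShipDate, Carrier, ProdID, WhID, PDesc}.
This closure contains every attribute of Shipment1, so Shipment1 ∩ Shipment2 → Shipment1. The join is lossless.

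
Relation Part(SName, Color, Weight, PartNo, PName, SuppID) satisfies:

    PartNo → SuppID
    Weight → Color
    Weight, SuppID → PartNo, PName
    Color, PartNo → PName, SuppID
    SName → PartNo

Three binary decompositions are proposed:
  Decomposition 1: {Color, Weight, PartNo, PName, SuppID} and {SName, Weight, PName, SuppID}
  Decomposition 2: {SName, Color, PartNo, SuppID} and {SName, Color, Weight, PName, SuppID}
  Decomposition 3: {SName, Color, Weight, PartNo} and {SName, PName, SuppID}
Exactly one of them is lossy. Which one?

Decomposition 3

Decomposition 1: common = {Weight, PName, SuppID}, closure = {Color, Weight, PartNo, PName, SuppID} → lossless.
Decomposition 2: common = {SName, Color, SuppID}, closure = {SName, Color, PartNo, PName, SuppID} → lossless.
Decomposition 3: common = {SName}, closure = {SName, PartNo, SuppID} → lossy.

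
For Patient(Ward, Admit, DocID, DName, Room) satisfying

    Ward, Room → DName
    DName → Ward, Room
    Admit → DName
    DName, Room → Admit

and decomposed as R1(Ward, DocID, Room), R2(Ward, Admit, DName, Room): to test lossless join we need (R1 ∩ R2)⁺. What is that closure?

Ward, Admit, DName, Room

R1 ∩ R2 = {Ward, Room}.
Ward, Room → DName applies, adding DName
DName, Room → Admit applies, adding Admit
Closure: {Ward, Admit, DName, Room}.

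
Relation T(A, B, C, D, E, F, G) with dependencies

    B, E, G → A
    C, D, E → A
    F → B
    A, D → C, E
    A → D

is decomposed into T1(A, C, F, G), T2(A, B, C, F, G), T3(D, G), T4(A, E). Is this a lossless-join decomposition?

No

Chase test. Columns are A, B, C, D, E, F, G; row i has aⱼ where attribute j ∈ Ti, else bᵢⱼ.
Initial tableau (one row per fragment):
  row 1: a1 b12 a3 b14 b15 a6 a7
  row 2: a1 a2 a3 b24 b25 a6 a7
  row 3: b31 b32 b33 a4 b35 b36 a7
  row 4: a1 b42 b43 b44 a5 b46 b47
Rows 1 and 2 agree on F; apply F→B and equate their B entries.
Rows 1 and 2 agree on A; apply A→D and equate their D entries.
Rows 1 and 4 agree on A; apply A→D and equate their D entries.
Rows 1 and 2 agree on A, D; apply A, D→C, E and equate their C, E entries.
Rows 1 and 4 agree on A, D; apply A, D→C, E and equate their C, E entries.
No row becomes fully distinguished — the join is lossy.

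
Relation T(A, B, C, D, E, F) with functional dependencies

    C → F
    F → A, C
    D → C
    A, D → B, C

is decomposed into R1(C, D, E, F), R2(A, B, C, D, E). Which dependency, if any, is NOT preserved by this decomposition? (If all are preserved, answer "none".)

C → F lies within R1.
F → A, C: restricted closure across fragments reaches A, C.
D → C lies within R1.
A, D → B, C lies within R2.
Every dependency is enforceable on the fragments, so the decomposition is dependency-preserving.

none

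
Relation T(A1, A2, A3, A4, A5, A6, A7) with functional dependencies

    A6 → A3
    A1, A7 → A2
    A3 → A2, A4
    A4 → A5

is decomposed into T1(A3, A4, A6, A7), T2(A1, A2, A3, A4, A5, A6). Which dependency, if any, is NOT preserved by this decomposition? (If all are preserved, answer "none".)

A1, A7 → A2

Check A1, A7 → A2: no single fragment contains all of {A1, A2, A7}, and the restricted closure of {A1, A7} across the fragments never reaches {A2}.
A6 → A3 is preserved.
A3 → A2, A4 is preserved.
A4 → A5 is preserved.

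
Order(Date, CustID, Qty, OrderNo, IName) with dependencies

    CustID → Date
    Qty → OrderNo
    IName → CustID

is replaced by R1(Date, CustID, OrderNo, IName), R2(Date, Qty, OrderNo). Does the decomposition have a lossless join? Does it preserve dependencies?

lossy but dependency-preserving

Lossless test: (Date, OrderNo)⁺ = {Date, OrderNo}, which is a superkey of neither fragment — lossy.
Dependency preservation: every FD's attributes lie within a single fragment, so each can be enforced locally — preserved.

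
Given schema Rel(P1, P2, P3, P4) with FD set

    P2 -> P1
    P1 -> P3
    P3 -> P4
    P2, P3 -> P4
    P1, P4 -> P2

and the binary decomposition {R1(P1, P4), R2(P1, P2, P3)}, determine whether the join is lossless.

Common attributes: R1 ∩ R2 = {P1}.
Closure of {P1}: P1 → P3 applies, adding P3; P3 → P4 applies, adding P4; P1, P4 → P2 applies, adding P2. So (P1)⁺ = {P1, P2, P3, P4}.
This closure contains every attribute of R1, so R1 ∩ R2 → R1. The join is lossless.

Yes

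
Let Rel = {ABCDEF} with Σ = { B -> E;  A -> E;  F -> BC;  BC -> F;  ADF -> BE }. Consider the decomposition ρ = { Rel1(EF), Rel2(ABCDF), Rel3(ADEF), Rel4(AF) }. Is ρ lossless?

Chase test. Columns are ABCDEF; row i has aⱼ where attribute j ∈ Reli, else bᵢⱼ.
Initial tableau (one row per fragment):
  row 1: b11 b12 b13 b14 a5 a6
  row 2: a1 a2 a3 a4 b25 a6
  row 3: a1 b32 b33 a4 a5 a6
  row 4: a1 b42 b43 b44 b45 a6
Rows 2 and 3 agree on A; apply A→E and equate their E entries.
Rows 2 and 4 agree on A; apply A→E and equate their E entries.
Rows 1 and 2 agree on F; apply F→BC and equate their BC entries.
Rows 1 and 3 agree on F; apply F→BC and equate their BC entries.
Rows 1 and 4 agree on F; apply F→BC and equate their BC entries.
Row 2 is now all distinguished symbols — the join is lossless.

Yes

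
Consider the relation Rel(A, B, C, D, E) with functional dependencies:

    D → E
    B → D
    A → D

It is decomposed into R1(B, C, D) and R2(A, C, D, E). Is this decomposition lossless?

Common attributes: R1 ∩ R2 = {C, D}.
Closure of {C, D}: D → E applies, adding E. So (C, D)⁺ = {C, D, E}.
The closure contains neither all of R1 = {B, C, D} nor all of R2 = {A, C, D, E}, so the common attributes are not a superkey of either fragment. The join is lossy.

No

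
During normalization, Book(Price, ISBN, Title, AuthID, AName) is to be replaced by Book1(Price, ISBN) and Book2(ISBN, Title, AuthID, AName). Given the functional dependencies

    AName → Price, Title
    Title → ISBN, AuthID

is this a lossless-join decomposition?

No

Common attributes: Book1 ∩ Book2 = {ISBN}.
No dependency enlarges {ISBN}, so (ISBN)⁺ = {ISBN}.
The closure contains neither all of Book1 = {Price, ISBN} nor all of Book2 = {ISBN, Title, AuthID, AName}, so the common attributes are not a superkey of either fragment. The join is lossy.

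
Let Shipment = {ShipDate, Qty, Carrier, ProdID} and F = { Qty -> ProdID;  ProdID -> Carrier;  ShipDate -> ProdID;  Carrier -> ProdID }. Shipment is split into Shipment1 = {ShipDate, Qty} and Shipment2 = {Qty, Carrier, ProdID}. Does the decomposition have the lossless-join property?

Yes

Common attributes: Shipment1 ∩ Shipment2 = {Qty}.
Closure of {Qty}: Qty → ProdID applies, adding ProdID; ProdID → Carrier applies, adding Carrier. So (Qty)⁺ = {Qty, Carrier, ProdID}.
This closure contains every attribute of Shipment2, so Shipment1 ∩ Shipment2 → Shipment2. The join is lossless.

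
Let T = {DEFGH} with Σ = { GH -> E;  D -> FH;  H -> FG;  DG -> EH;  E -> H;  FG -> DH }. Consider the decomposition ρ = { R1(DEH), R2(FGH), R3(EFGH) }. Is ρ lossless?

Yes

Chase test. Columns are DEFGH; row i has aⱼ where attribute j ∈ Ri, else bᵢⱼ.
Initial tableau (one row per fragment):
  row 1: a1 a2 b13 b14 a5
  row 2: b21 b22 a3 a4 a5
  row 3: b31 a2 a3 a4 a5
Rows 2 and 3 agree on GH; apply GH→E and equate their E entries.
Rows 1 and 2 agree on H; apply H→FG and equate their FG entries.
Rows 1 and 2 agree on FG; apply FG→DH and equate their DH entries.
Rows 1 and 3 agree on FG; apply FG→DH and equate their DH entries.
Row 1 is now all distinguished symbols — the join is lossless.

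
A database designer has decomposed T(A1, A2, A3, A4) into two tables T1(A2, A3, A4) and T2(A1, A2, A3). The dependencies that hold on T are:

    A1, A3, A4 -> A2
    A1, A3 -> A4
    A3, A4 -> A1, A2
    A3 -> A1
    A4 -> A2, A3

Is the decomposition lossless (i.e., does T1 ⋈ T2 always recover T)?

Common attributes: T1 ∩ T2 = {A2, A3}.
Closure of {A2, A3}: A3 → A1 applies, adding A1; A1, A3 → A4 applies, adding A4. So (A2, A3)⁺ = {A1, A2, A3, A4}.
This closure contains every attribute of T1, so T1 ∩ T2 → T1. The join is lossless.

Yes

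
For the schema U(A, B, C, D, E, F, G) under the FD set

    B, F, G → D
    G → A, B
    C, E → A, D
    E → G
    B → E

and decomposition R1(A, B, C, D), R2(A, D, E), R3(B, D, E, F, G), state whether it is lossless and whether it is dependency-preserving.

Lossless test (chase): Rows 2 and 3 agree on E; apply E→G and equate their G entries. Rows 1 and 3 agree on B; apply B→E and equate their E entries. Rows 2 and 3 agree on G; apply G→A, B and equate their A, B entries. Rows 1 and 2 agree on E; apply E→G and equate their G entries. No row becomes fully distinguished — the join is lossy.
Dependency preservation: G → A, B; C, E → A, D are not contained in any single fragment, but the restricted closure of each left-hand side across the fragments still reaches the right-hand side; the remaining FDs each lie inside some fragment. All dependencies are preserved.

lossy but dependency-preserving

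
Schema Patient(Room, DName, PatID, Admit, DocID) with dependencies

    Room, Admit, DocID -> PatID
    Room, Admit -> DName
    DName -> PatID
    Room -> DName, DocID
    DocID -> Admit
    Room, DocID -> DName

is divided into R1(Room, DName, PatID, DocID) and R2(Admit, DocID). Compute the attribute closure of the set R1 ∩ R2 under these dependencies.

R1 ∩ R2 = {DocID}.
DocID → Admit applies, adding Admit
Closure: {Admit, DocID}.

Admit, DocID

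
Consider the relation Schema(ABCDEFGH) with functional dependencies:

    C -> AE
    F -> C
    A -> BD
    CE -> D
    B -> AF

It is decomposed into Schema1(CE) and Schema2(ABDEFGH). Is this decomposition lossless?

No

Common attributes: Schema1 ∩ Schema2 = {E}.
No dependency enlarges {E}, so (E)⁺ = {E}.
The closure contains neither all of Schema1 = {CE} nor all of Schema2 = {ABDEFGH}, so the common attributes are not a superkey of either fragment. The join is lossy.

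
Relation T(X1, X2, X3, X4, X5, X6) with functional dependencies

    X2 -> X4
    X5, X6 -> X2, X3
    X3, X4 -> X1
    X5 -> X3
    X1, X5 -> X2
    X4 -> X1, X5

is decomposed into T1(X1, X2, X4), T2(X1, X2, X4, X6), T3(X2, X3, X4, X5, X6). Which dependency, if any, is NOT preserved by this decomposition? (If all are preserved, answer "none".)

Check X1, X5 → X2: no single fragment contains all of {X1, X2, X5}, and the restricted closure of {X1, X5} across the fragments never reaches {X2}.
X2 → X4 is preserved.
X5, X6 → X2, X3 is preserved.
X3, X4 → X1 is preserved.
X5 → X3 is preserved.
X4 → X1, X5 is preserved.

X1, X5 -> X2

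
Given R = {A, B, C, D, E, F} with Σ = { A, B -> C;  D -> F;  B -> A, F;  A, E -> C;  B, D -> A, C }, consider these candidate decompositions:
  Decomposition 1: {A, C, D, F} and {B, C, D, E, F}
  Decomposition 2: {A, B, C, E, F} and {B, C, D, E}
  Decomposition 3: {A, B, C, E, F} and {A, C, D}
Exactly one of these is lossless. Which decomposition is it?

Decomposition 2

Decomposition 1: common = {C, D, F}, closure = {C, D, F} → lossy.
Decomposition 2: common = {B, C, E}, closure = {A, B, C, E, F} → lossless.
Decomposition 3: common = {A, C}, closure = {A, C} → lossy.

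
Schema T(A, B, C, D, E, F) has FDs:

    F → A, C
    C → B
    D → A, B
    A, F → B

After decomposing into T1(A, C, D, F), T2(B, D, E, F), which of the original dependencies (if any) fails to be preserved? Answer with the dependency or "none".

Check C → B: no single fragment contains all of {B, C}, and the restricted closure of {C} across the fragments never reaches {B}.
F → A, C is preserved.
D → A, B is preserved.
A, F → B is preserved.

C → B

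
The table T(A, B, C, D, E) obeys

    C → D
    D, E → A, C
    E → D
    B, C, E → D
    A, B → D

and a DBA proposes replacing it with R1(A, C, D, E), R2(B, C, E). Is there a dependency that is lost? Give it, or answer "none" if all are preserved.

Check A, B → D: no single fragment contains all of {A, B, D}, and the restricted closure of {A, B} across the fragments never reaches {D}.
C → D is preserved.
D, E → A, C is preserved.
E → D is preserved.
B, C, E → D is preserved.

A, B → D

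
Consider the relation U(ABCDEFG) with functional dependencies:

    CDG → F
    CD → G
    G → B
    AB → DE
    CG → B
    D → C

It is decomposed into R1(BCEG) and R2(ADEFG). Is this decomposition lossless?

No

Common attributes: R1 ∩ R2 = {EG}.
Closure of {EG}: G → B applies, adding B. So (EG)⁺ = {BEG}.
The closure contains neither all of R1 = {BCEG} nor all of R2 = {ADEFG}, so the common attributes are not a superkey of either fragment. The join is lossy.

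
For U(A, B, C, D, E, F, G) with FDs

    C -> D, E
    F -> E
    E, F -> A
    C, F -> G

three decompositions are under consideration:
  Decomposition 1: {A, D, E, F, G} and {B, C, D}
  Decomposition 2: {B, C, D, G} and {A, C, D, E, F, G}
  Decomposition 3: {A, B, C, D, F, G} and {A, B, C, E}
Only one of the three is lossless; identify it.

Decomposition 3

Decomposition 1: common = {D}, closure = {D} → lossy.
Decomposition 2: common = {C, D, G}, closure = {C, D, E, G} → lossy.
Decomposition 3: common = {A, B, C}, closure = {A, B, C, D, E} → lossless.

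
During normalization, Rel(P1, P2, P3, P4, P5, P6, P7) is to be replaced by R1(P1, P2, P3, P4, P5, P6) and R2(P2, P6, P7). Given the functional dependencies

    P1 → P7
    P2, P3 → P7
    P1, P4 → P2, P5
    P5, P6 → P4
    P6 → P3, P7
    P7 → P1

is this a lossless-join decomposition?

Common attributes: R1 ∩ R2 = {P2, P6}.
Closure of {P2, P6}: P6 → P3, P7 applies, adding P3, P7; P7 → P1 applies, adding P1. So (P2, P6)⁺ = {P1, P2, P3, P6, P7}.
This closure contains every attribute of R2, so R1 ∩ R2 → R2. The join is lossless.

Yes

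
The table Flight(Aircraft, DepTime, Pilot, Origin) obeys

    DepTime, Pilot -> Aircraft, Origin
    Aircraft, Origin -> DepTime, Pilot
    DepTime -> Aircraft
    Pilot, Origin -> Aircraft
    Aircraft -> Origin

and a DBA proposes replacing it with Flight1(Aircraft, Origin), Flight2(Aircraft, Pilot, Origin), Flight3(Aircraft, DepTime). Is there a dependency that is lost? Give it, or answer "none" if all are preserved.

DepTime, Pilot → Aircraft, Origin: restricted closure across fragments reaches Aircraft, Origin.
Aircraft, Origin → DepTime, Pilot: restricted closure across fragments reaches DepTime, Pilot.
DepTime → Aircraft lies within Flight3.
Pilot, Origin → Aircraft lies within Flight2.
Aircraft → Origin lies within Flight1.
Every dependency is enforceable on the fragments, so the decomposition is dependency-preserving.

none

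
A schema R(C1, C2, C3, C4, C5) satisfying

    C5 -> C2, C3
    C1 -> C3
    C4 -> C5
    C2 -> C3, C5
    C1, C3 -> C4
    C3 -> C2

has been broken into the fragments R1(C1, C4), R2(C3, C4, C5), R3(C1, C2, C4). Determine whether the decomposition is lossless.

Yes

Chase test. Columns are C1, C2, C3, C4, C5; row i has aⱼ where attribute j ∈ Ri, else bᵢⱼ.
Initial tableau (one row per fragment):
  row 1: a1 b12 b13 a4 b15
  row 2: b21 b22 a3 a4 a5
  row 3: a1 a2 b33 a4 b35
Rows 1 and 3 agree on C1; apply C1→C3 and equate their C3 entries.
Rows 1 and 2 agree on C4; apply C4→C5 and equate their C5 entries.
Rows 1 and 3 agree on C4; apply C4→C5 and equate their C5 entries.
Rows 1 and 3 agree on C3; apply C3→C2 and equate their C2 entries.
Rows 1 and 2 agree on C5; apply C5→C2, C3 and equate their C2, C3 entries.
Row 1 is now all distinguished symbols — the join is lossless.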